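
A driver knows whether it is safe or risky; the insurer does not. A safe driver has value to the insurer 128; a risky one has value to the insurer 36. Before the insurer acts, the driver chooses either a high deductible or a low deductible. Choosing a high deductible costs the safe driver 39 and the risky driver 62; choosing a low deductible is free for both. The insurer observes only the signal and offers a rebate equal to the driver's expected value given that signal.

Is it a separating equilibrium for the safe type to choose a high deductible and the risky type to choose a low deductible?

If types separate, high deductible earns payment 128 and low deductible earns 36.
Safe: high deductible gives 128 − 39 = 89; low deductible gives 36 − 0 = 36. No deviation. ✓
Risky: low deductible gives 36 − 0 = 36; high deductible gives 128 − 62 = 66. Would deviate. ✗

No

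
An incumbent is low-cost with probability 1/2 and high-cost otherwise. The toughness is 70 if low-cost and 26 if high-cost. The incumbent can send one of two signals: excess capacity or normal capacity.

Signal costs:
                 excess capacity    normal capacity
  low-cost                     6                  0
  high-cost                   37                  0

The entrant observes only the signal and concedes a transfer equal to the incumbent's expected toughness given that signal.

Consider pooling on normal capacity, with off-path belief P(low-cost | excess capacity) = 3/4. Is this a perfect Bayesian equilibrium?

No

On the equilibrium path (normal capacity) the entrant holds the prior 1/2 and pays 1/2·70 + 1/2·26 = 48. Off-path (excess capacity) belief 3/4 gives 3/4·70 + 1/4·26 = 59.
Low-cost: normal capacity gives 48 − 0 = 48; excess capacity gives 59 − 6 = 53. Deviates. ✗
High-cost: normal capacity gives 48 − 0 = 48; excess capacity gives 59 − 37 = 22. Stays. ✓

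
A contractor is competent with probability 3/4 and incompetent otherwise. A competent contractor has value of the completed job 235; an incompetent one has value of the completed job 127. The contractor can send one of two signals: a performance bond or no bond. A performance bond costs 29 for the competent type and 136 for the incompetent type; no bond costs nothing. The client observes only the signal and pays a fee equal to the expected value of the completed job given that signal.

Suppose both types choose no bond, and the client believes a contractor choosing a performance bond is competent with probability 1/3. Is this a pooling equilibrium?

At the pooled signal (no bond) the client holds the prior 3/4 and pays 3/4·235 + 1/4·127 = 208. Off-path (bond) belief 1/3 gives 1/3·235 + 2/3·127 = 163.
Competent: no bond gives 208 − 0 = 208; bond gives 163 − 29 = 134. Stays. ✓
Incompetent: no bond gives 208 − 0 = 208; bond gives 163 − 136 = 27. Stays. ✓

Yes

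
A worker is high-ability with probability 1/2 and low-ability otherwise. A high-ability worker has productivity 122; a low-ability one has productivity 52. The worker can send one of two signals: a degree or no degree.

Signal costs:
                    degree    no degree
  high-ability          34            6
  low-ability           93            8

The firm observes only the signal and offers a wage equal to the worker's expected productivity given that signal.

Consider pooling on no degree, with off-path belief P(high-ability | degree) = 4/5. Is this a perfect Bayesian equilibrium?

On the equilibrium path (no degree) the firm holds the prior 1/2 and pays 1/2·122 + 1/2·52 = 87. Off-path (degree) belief 4/5 gives 4/5·122 + 1/5·52 = 108.
High-ability: no degree gives 87 − 6 = 81; degree gives 108 − 34 = 74. Stays. ✓
Low-ability: no degree gives 87 − 8 = 79; degree gives 108 − 93 = 15. Stays. ✓
Beliefs are Bayes-consistent on-path and both types best-respond.

Yes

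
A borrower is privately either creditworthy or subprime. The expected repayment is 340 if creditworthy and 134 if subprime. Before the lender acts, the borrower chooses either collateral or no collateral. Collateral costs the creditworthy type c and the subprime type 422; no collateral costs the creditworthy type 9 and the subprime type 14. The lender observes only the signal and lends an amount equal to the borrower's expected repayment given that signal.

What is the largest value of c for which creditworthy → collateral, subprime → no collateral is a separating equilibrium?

Under separation: collateral → creditworthy (pays 340); no collateral → subprime (pays 134).
Subprime: 134 − 14 = 120 ≥ 340 − 422 = -82. Holds regardless of c. ✓
Creditworthy: 340 − c ≥ 134 − 9, so c ≤ 340 − 125 = 215.

215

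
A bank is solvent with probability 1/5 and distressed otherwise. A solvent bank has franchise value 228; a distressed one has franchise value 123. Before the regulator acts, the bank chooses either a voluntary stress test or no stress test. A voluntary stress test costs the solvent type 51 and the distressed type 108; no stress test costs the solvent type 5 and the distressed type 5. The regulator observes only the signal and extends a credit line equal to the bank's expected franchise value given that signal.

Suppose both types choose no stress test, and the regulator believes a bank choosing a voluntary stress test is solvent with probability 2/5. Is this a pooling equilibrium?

Yes

At the pooled signal (no stress test) the regulator holds the prior 1/5 and pays 1/5·228 + 4/5·123 = 144. Off-path (stress test) belief 2/5 gives 2/5·228 + 3/5·123 = 165.
Solvent: no stress test gives 144 − 5 = 139; stress test gives 165 − 51 = 114. Stays. ✓
Distressed: no stress test gives 144 − 5 = 139; stress test gives 165 − 108 = 57. Stays. ✓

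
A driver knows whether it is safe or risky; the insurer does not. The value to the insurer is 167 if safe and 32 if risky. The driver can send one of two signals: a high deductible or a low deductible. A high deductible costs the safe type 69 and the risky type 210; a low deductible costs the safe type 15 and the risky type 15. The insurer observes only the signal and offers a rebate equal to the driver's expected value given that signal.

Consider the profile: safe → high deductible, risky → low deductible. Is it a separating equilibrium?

Yes

Under separation the insurer infers type exactly: high deductible → safe (pays 167), low deductible → risky (pays 32).
Safe: high deductible gives 167 − 69 = 98; low deductible gives 32 − 15 = 17. No deviation. ✓
Risky: low deductible gives 32 − 15 = 17; high deductible gives 167 − 210 = -43. No deviation. ✓
Both incentive constraints hold.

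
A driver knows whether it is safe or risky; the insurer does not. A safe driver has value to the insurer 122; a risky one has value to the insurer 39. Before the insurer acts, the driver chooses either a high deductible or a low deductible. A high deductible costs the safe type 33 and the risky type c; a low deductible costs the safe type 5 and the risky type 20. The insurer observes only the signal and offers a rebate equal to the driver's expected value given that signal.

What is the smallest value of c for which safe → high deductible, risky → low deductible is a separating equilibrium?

Under separation: high deductible → safe (pays 122); low deductible → risky (pays 39).
Safe: 122 − 33 = 89 ≥ 39 − 5 = 34. Holds regardless of c. ✓
Risky: 39 − 20 ≥ 122 − c, so c ≥ 122 − 19 = 103.

103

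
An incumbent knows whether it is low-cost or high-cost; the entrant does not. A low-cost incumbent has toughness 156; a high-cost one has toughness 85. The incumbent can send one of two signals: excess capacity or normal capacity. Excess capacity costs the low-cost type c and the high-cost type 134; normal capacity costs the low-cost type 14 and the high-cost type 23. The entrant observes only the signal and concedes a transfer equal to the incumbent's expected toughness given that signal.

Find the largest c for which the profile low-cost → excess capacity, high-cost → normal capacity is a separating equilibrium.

Under separation: excess capacity → low-cost (pays 156); normal capacity → high-cost (pays 85).
High-cost: 85 − 23 = 62 ≥ 156 − 134 = 22. Holds regardless of c. ✓
Low-cost: 156 − c ≥ 85 − 14, so c ≤ 156 − 71 = 85.

85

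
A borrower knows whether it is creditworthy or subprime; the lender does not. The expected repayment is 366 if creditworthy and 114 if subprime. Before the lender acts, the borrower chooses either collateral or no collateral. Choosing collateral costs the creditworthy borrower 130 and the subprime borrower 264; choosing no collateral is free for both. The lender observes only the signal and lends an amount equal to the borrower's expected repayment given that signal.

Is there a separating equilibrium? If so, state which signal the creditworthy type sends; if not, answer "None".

Try creditworthy → collateral, subprime → no collateral:
  Under separation the lender infers type exactly: collateral → creditworthy (pays 366), no collateral → subprime (pays 114).
  Creditworthy: collateral gives 366 − 130 = 236; no collateral gives 114 − 0 = 114. No deviation. ✓
  Subprime: no collateral gives 114 − 0 = 114; collateral gives 366 − 264 = 102. No deviation. ✓
Both hold — the creditworthy type sends collateral.

collateral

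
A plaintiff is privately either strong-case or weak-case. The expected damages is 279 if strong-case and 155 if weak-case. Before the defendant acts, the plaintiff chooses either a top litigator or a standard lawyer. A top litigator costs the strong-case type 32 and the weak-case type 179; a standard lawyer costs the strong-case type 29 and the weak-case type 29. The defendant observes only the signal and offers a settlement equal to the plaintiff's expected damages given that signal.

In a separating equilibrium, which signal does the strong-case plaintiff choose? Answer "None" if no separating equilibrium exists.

top litigator

Try strong-case → top litigator, weak-case → standard lawyer:
  If types separate, top litigator earns payment 279 and standard lawyer earns 155.
  Strong-case: top litigator gives 279 − 32 = 247; standard lawyer gives 155 − 29 = 126. No deviation. ✓
  Weak-case: standard lawyer gives 155 − 29 = 126; top litigator gives 279 − 179 = 100. No deviation. ✓
Both hold — the strong-case type sends top litigator.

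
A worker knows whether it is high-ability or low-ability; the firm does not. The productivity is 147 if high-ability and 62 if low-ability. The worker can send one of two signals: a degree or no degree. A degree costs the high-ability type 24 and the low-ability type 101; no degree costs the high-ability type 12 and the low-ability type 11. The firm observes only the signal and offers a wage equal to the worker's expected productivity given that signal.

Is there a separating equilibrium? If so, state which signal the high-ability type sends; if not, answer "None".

Try high-ability → degree, low-ability → no degree:
  If types separate, degree earns payment 147 and no degree earns 62.
  High-ability: degree gives 147 − 24 = 123; no degree gives 62 − 12 = 50. No deviation. ✓
  Low-ability: no degree gives 62 − 11 = 51; degree gives 147 − 101 = 46. No deviation. ✓
Both hold — the high-ability type sends degree.

degree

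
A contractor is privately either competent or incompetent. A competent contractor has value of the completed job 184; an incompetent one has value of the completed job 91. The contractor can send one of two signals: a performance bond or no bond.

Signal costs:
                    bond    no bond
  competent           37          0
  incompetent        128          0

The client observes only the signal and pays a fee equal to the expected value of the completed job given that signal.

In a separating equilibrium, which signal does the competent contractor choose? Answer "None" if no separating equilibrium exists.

Try competent → bond, incompetent → no bond:
  If types separate, bond earns payment 184 and no bond earns 91.
  Competent: bond gives 184 − 37 = 147; no bond gives 91 − 0 = 91. No deviation. ✓
  Incompetent: no bond gives 91 − 0 = 91; bond gives 184 − 128 = 56. No deviation. ✓
Both hold — the competent type sends bond.

bond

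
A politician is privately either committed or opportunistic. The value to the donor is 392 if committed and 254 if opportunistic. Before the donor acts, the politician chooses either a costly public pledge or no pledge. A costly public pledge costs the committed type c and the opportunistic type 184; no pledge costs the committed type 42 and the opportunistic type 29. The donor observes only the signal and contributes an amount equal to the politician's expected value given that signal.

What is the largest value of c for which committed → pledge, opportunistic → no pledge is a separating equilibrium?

180

Under separation: pledge → committed (pays 392); no pledge → opportunistic (pays 254).
Opportunistic: 254 − 29 = 225 ≥ 392 − 184 = 208. Holds regardless of c. ✓
Committed: 392 − c ≥ 254 − 42, so c ≤ 392 − 212 = 180.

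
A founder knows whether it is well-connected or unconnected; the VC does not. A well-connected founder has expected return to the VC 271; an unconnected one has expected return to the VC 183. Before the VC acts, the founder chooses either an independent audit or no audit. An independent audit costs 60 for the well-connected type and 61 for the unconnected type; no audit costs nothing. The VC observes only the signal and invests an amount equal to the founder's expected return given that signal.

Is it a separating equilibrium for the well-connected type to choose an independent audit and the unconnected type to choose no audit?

No

Under separation the VC infers type exactly: audit → well-connected (pays 271), no audit → unconnected (pays 183).
Well-connected: audit gives 271 − 60 = 211; no audit gives 183 − 0 = 183. No deviation. ✓
Unconnected: no audit gives 183 − 0 = 183; audit gives 271 − 61 = 210. Would deviate. ✗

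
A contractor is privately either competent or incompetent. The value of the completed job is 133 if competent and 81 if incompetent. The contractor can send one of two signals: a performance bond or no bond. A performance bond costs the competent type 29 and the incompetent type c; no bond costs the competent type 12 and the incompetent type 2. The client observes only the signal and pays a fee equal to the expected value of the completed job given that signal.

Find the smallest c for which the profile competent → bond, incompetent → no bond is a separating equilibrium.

54

Under separation: bond → competent (pays 133); no bond → incompetent (pays 81).
Competent: 133 − 29 = 104 ≥ 81 − 12 = 69. Holds regardless of c. ✓
Incompetent: 81 − 2 ≥ 133 − c, so c ≥ 133 − 79 = 54.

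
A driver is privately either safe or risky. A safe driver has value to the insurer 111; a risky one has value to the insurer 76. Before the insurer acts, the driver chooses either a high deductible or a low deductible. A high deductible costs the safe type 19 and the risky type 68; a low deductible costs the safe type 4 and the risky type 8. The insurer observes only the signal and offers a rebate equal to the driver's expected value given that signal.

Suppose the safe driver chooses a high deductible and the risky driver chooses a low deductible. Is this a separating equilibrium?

Yes

Under separation the insurer infers type exactly: high deductible → safe (pays 111), low deductible → risky (pays 76).
Safe: high deductible gives 111 − 19 = 92; low deductible gives 76 − 4 = 72. No deviation. ✓
Risky: low deductible gives 76 − 8 = 68; high deductible gives 111 − 68 = 43. No deviation. ✓
Both incentive constraints hold.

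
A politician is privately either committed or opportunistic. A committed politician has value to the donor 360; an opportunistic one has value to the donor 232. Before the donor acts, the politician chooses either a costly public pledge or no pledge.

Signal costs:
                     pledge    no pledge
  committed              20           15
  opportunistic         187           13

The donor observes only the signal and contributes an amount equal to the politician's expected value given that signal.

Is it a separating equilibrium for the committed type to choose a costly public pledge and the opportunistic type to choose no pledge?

Under separation the donor infers type exactly: pledge → committed (pays 360), no pledge → opportunistic (pays 232).
Committed: pledge gives 360 − 20 = 340; no pledge gives 232 − 15 = 217. No deviation. ✓
Opportunistic: no pledge gives 232 − 13 = 219; pledge gives 360 − 187 = 173. No deviation. ✓
Neither type gains from mimicking the other.

Yes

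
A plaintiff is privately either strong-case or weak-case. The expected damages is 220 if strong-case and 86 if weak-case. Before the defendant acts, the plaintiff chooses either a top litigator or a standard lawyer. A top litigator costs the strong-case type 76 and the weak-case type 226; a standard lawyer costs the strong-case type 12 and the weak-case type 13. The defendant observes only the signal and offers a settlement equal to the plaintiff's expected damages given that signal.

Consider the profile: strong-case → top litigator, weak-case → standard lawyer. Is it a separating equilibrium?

Yes

If types separate, top litigator earns payment 220 and standard lawyer earns 86.
Strong-case: top litigator gives 220 − 76 = 144; standard lawyer gives 86 − 12 = 74. No deviation. ✓
Weak-case: standard lawyer gives 86 − 13 = 73; top litigator gives 220 − 226 = -6. No deviation. ✓
Neither type gains from mimicking the other.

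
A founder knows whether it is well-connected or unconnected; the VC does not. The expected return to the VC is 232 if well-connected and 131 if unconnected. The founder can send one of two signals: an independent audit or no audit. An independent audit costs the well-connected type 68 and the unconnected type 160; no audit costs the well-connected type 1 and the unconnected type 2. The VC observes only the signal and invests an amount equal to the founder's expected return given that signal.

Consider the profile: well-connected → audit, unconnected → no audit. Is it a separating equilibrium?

If types separate, audit earns payment 232 and no audit earns 131.
Well-connected: audit gives 232 − 68 = 164; no audit gives 131 − 1 = 130. No deviation. ✓
Unconnected: no audit gives 131 − 2 = 129; audit gives 232 − 160 = 72. No deviation. ✓
Both incentive constraints hold.

Yes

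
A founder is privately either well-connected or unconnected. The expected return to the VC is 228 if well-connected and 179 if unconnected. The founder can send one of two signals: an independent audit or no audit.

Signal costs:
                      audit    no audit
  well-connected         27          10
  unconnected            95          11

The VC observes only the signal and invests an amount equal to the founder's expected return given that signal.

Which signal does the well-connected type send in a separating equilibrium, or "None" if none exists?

Try well-connected → audit, unconnected → no audit:
  If types separate, audit earns payment 228 and no audit earns 179.
  Well-connected: audit gives 228 − 27 = 201; no audit gives 179 − 10 = 169. No deviation. ✓
  Unconnected: no audit gives 179 − 11 = 168; audit gives 228 − 95 = 133. No deviation. ✓
Both hold — the well-connected type sends audit.

audit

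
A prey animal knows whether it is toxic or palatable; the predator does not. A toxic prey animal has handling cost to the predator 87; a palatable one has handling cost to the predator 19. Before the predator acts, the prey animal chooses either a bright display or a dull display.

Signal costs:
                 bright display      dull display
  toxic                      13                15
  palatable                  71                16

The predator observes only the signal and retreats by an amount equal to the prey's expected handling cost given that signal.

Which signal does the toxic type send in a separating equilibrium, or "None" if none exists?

Try toxic → bright display, palatable → dull display:
  If types separate, bright display earns payment 87 and dull display earns 19.
  Toxic: bright display gives 87 − 13 = 74; dull display gives 19 − 15 = 4. No deviation. ✓
  Palatable: dull display gives 19 − 16 = 3; bright display gives 87 − 71 = 16. Would deviate. ✗
Try toxic → dull display, palatable → bright display:
  If types separate, dull display earns payment 87 and bright display earns 19.
  Toxic: dull display gives 87 − 15 = 72; bright display gives 19 − 13 = 6. No deviation. ✓
  Palatable: bright display gives 19 − 71 = -52; dull display gives 87 − 16 = 71. Would deviate. ✗
Neither assignment is incentive-compatible.

None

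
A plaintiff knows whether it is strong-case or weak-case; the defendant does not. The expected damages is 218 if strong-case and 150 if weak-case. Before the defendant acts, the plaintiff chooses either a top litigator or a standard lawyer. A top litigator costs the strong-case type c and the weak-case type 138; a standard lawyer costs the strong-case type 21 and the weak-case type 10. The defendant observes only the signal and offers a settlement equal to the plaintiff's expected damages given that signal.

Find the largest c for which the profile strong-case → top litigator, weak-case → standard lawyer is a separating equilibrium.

Under separation: top litigator → strong-case (pays 218); standard lawyer → weak-case (pays 150).
Weak-case: 150 − 10 = 140 ≥ 218 − 138 = 80. Holds regardless of c. ✓
Strong-case: 218 − c ≥ 150 − 21, so c ≤ 218 − 129 = 89.

89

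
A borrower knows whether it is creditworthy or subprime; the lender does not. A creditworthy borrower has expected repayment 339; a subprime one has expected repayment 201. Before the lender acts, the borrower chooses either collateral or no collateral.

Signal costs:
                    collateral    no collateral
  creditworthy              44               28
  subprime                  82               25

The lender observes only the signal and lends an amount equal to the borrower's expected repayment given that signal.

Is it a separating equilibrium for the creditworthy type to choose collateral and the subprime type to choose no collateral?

No

If types separate, collateral earns payment 339 and no collateral earns 201.
Creditworthy: collateral gives 339 − 44 = 295; no collateral gives 201 − 28 = 173. No deviation. ✓
Subprime: no collateral gives 201 − 25 = 176; collateral gives 339 − 82 = 257. Would deviate. ✗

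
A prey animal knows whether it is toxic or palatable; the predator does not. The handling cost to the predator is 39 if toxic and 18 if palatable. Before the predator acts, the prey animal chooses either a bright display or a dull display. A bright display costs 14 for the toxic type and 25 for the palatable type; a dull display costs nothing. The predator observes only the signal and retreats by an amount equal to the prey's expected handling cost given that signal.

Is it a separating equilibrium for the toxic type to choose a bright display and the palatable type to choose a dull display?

Yes

If types separate, bright display earns payment 39 and dull display earns 18.
Toxic: bright display gives 39 − 14 = 25; dull display gives 18 − 0 = 18. No deviation. ✓
Palatable: dull display gives 18 − 0 = 18; bright display gives 39 − 25 = 14. No deviation. ✓
Neither type gains from mimicking the other.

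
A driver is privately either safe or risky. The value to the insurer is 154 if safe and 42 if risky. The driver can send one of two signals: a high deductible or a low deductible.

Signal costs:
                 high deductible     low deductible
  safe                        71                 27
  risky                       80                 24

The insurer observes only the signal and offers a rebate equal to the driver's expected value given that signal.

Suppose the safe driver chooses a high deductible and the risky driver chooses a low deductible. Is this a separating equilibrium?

If types separate, high deductible earns payment 154 and low deductible earns 42.
Safe: high deductible gives 154 − 71 = 83; low deductible gives 42 − 27 = 15. No deviation. ✓
Risky: low deductible gives 42 − 24 = 18; high deductible gives 154 − 80 = 74. Would deviate. ✗

No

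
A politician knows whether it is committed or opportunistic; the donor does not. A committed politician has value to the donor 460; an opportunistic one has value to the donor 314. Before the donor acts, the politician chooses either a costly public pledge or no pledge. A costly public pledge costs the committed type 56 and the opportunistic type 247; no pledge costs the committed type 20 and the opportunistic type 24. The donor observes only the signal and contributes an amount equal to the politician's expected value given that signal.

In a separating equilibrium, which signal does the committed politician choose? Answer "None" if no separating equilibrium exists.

pledge

Try committed → pledge, opportunistic → no pledge:
  If types separate, pledge earns payment 460 and no pledge earns 314.
  Committed: pledge gives 460 − 56 = 404; no pledge gives 314 − 20 = 294. No deviation. ✓
  Opportunistic: no pledge gives 314 − 24 = 290; pledge gives 460 − 247 = 213. No deviation. ✓
Both hold — the committed type sends pledge.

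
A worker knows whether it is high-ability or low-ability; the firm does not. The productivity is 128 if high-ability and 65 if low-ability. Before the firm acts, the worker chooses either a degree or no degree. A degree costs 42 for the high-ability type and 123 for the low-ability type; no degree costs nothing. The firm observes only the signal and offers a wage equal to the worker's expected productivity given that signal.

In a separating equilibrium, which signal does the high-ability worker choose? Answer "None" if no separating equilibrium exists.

Try high-ability → degree, low-ability → no degree:
  Under separation the firm infers type exactly: degree → high-ability (pays 128), no degree → low-ability (pays 65).
  High-ability: degree gives 128 − 42 = 86; no degree gives 65 − 0 = 65. No deviation. ✓
  Low-ability: no degree gives 65 − 0 = 65; degree gives 128 − 123 = 5. No deviation. ✓
Both hold — the high-ability type sends degree.

degree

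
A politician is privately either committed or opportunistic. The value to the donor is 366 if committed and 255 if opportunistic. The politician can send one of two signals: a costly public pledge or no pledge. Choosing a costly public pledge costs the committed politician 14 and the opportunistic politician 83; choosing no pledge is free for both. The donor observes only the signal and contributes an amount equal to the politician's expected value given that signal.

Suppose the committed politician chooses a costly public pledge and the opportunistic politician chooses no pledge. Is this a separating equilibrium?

Under separation the donor infers type exactly: pledge → committed (pays 366), no pledge → opportunistic (pays 255).
Committed: pledge gives 366 − 14 = 352; no pledge gives 255 − 0 = 255. No deviation. ✓
Opportunistic: no pledge gives 255 − 0 = 255; pledge gives 366 − 83 = 283. Would deviate. ✗

No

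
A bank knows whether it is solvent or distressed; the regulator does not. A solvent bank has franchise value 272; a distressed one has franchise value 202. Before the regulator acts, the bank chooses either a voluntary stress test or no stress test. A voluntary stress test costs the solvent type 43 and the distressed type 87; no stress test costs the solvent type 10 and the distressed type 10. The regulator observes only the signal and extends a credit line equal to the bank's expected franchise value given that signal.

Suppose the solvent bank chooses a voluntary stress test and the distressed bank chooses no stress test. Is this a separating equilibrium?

If types separate, stress test earns payment 272 and no stress test earns 202.
Solvent: stress test gives 272 − 43 = 229; no stress test gives 202 − 10 = 192. No deviation. ✓
Distressed: no stress test gives 202 − 10 = 192; stress test gives 272 − 87 = 185. No deviation. ✓
Neither type gains from mimicking the other.

Yes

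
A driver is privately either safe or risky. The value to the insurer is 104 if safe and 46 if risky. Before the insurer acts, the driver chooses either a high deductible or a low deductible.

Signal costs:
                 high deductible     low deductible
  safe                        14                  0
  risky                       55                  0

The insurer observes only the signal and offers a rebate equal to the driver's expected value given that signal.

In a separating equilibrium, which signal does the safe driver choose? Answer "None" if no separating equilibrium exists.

Try safe → high deductible, risky → low deductible:
  Under separation the insurer infers type exactly: high deductible → safe (pays 104), low deductible → risky (pays 46).
  Safe: high deductible gives 104 − 14 = 90; low deductible gives 46 − 0 = 46. No deviation. ✓
  Risky: low deductible gives 46 − 0 = 46; high deductible gives 104 − 55 = 49. Would deviate. ✗
Try safe → low deductible, risky → high deductible:
  Under separation the insurer infers type exactly: low deductible → safe (pays 104), high deductible → risky (pays 46).
  Safe: low deductible gives 104 − 0 = 104; high deductible gives 46 − 14 = 32. No deviation. ✓
  Risky: high deductible gives 46 − 55 = -9; low deductible gives 104 − 0 = 104. Would deviate. ✗
Neither assignment is incentive-compatible.

None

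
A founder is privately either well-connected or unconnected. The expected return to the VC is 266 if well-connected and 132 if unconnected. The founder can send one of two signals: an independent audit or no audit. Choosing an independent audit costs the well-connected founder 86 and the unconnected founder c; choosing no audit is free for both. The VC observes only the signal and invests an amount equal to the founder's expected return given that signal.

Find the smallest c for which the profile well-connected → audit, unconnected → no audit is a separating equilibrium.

Under separation: audit → well-connected (pays 266); no audit → unconnected (pays 132).
Well-connected: 266 − 86 = 180 ≥ 132 − 0 = 132. Holds regardless of c. ✓
Unconnected: 132 − 0 ≥ 266 − c, so c ≥ 266 − 132 = 134.

134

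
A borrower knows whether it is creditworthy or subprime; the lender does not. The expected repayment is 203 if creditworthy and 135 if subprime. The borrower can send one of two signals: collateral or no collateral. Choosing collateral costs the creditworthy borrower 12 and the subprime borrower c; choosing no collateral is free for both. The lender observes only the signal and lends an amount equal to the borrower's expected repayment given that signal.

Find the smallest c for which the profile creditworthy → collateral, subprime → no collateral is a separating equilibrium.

Under separation: collateral → creditworthy (pays 203); no collateral → subprime (pays 135).
Creditworthy: 203 − 12 = 191 ≥ 135 − 0 = 135. Holds regardless of c. ✓
Subprime: 135 − 0 ≥ 203 − c, so c ≥ 203 − 135 = 68.

68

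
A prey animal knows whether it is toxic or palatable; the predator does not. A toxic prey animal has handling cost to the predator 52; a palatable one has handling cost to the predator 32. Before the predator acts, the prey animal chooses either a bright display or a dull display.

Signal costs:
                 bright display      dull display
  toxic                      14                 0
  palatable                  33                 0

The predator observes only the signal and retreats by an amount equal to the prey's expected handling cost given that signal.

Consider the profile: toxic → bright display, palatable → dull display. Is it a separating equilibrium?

If types separate, bright display earns payment 52 and dull display earns 32.
Toxic: bright display gives 52 − 14 = 38; dull display gives 32 − 0 = 32. No deviation. ✓
Palatable: dull display gives 32 − 0 = 32; bright display gives 52 − 33 = 19. No deviation. ✓
Both incentive constraints hold.

Yes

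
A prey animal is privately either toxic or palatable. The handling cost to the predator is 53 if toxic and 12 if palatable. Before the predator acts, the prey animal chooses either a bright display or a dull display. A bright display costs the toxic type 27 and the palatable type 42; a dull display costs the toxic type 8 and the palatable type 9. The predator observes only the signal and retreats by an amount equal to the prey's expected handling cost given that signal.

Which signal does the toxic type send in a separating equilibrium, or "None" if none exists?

Try toxic → bright display, palatable → dull display:
  If types separate, bright display earns payment 53 and dull display earns 12.
  Toxic: bright display gives 53 − 27 = 26; dull display gives 12 − 8 = 4. No deviation. ✓
  Palatable: dull display gives 12 − 9 = 3; bright display gives 53 − 42 = 11. Would deviate. ✗
Try toxic → dull display, palatable → bright display:
  If types separate, dull display earns payment 53 and bright display earns 12.
  Toxic: dull display gives 53 − 8 = 45; bright display gives 12 − 27 = -15. No deviation. ✓
  Palatable: bright display gives 12 − 42 = -30; dull display gives 53 − 9 = 44. Would deviate. ✗
Neither assignment is incentive-compatible.

None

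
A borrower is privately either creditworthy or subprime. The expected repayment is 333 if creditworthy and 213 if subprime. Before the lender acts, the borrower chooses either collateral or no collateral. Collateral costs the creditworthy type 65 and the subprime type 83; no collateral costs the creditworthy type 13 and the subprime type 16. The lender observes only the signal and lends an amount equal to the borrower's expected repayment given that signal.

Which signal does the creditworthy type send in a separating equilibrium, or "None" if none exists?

Try creditworthy → collateral, subprime → no collateral:
  If types separate, collateral earns payment 333 and no collateral earns 213.
  Creditworthy: collateral gives 333 − 65 = 268; no collateral gives 213 − 13 = 200. No deviation. ✓
  Subprime: no collateral gives 213 − 16 = 197; collateral gives 333 − 83 = 250. Would deviate. ✗
Try creditworthy → no collateral, subprime → collateral:
  If types separate, no collateral earns payment 333 and collateral earns 213.
  Creditworthy: no collateral gives 333 − 13 = 320; collateral gives 213 − 65 = 148. No deviation. ✓
  Subprime: collateral gives 213 − 83 = 130; no collateral gives 333 − 16 = 317. Would deviate. ✗
Neither assignment is incentive-compatible.

None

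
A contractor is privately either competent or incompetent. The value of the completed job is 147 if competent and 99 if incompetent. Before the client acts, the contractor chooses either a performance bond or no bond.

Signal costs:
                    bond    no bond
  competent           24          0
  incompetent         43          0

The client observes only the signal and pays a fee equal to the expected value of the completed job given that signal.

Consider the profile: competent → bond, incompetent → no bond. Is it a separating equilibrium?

Under separation the client infers type exactly: bond → competent (pays 147), no bond → incompetent (pays 99).
Competent: bond gives 147 − 24 = 123; no bond gives 99 − 0 = 99. No deviation. ✓
Incompetent: no bond gives 99 − 0 = 99; bond gives 147 − 43 = 104. Would deviate. ✗

No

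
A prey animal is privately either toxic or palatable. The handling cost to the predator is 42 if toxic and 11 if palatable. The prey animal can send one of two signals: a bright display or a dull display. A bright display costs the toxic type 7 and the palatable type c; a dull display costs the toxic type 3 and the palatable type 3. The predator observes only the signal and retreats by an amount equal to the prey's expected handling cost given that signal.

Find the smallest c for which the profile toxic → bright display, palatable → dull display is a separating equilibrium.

Under separation: bright display → toxic (pays 42); dull display → palatable (pays 11).
Toxic: 42 − 7 = 35 ≥ 11 − 3 = 8. Holds regardless of c. ✓
Palatable: 11 − 3 ≥ 42 − c, so c ≥ 42 − 8 = 34.

34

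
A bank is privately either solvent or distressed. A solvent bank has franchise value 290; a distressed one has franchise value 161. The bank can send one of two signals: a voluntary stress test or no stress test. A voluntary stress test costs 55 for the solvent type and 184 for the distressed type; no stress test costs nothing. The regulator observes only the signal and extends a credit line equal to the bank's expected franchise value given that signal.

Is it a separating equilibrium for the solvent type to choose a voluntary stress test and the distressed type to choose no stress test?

Under separation the regulator infers type exactly: stress test → solvent (pays 290), no stress test → distressed (pays 161).
Solvent: stress test gives 290 − 55 = 235; no stress test gives 161 − 0 = 161. No deviation. ✓
Distressed: no stress test gives 161 − 0 = 161; stress test gives 290 − 184 = 106. No deviation. ✓
Neither type gains from mimicking the other.

Yes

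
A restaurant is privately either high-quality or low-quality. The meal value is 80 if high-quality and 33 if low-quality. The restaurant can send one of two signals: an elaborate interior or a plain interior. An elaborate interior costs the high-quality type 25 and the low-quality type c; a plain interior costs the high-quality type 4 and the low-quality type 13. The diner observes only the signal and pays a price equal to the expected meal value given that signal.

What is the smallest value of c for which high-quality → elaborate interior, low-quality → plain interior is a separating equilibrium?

Under separation: elaborate interior → high-quality (pays 80); plain interior → low-quality (pays 33).
High-quality: 80 − 25 = 55 ≥ 33 − 4 = 29. Holds regardless of c. ✓
Low-quality: 33 − 13 ≥ 80 − c, so c ≥ 80 − 20 = 60.

60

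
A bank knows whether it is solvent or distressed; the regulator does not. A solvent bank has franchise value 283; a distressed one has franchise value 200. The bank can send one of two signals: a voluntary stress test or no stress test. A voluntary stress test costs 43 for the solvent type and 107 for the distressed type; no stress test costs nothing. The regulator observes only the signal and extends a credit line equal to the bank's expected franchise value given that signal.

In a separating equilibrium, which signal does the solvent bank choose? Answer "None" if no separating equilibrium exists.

Try solvent → stress test, distressed → no stress test:
  Under separation the regulator infers type exactly: stress test → solvent (pays 283), no stress test → distressed (pays 200).
  Solvent: stress test gives 283 − 43 = 240; no stress test gives 200 − 0 = 200. No deviation. ✓
  Distressed: no stress test gives 200 − 0 = 200; stress test gives 283 − 107 = 176. No deviation. ✓
Both hold — the solvent type sends stress test.

stress test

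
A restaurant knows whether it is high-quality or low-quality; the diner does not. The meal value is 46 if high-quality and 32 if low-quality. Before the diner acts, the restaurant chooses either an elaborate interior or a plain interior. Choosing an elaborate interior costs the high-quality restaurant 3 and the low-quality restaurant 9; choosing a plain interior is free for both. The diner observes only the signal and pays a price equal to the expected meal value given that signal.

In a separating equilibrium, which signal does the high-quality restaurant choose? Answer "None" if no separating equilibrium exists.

None

Try high-quality → elaborate interior, low-quality → plain interior:
  If types separate, elaborate interior earns payment 46 and plain interior earns 32.
  High-quality: elaborate interior gives 46 − 3 = 43; plain interior gives 32 − 0 = 32. No deviation. ✓
  Low-quality: plain interior gives 32 − 0 = 32; elaborate interior gives 46 − 9 = 37. Would deviate. ✗
Try high-quality → plain interior, low-quality → elaborate interior:
  If types separate, plain interior earns payment 46 and elaborate interior earns 32.
  High-quality: plain interior gives 46 − 0 = 46; elaborate interior gives 32 − 3 = 29. No deviation. ✓
  Low-quality: elaborate interior gives 32 − 9 = 23; plain interior gives 46 − 0 = 46. Would deviate. ✗
Neither assignment is incentive-compatible.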